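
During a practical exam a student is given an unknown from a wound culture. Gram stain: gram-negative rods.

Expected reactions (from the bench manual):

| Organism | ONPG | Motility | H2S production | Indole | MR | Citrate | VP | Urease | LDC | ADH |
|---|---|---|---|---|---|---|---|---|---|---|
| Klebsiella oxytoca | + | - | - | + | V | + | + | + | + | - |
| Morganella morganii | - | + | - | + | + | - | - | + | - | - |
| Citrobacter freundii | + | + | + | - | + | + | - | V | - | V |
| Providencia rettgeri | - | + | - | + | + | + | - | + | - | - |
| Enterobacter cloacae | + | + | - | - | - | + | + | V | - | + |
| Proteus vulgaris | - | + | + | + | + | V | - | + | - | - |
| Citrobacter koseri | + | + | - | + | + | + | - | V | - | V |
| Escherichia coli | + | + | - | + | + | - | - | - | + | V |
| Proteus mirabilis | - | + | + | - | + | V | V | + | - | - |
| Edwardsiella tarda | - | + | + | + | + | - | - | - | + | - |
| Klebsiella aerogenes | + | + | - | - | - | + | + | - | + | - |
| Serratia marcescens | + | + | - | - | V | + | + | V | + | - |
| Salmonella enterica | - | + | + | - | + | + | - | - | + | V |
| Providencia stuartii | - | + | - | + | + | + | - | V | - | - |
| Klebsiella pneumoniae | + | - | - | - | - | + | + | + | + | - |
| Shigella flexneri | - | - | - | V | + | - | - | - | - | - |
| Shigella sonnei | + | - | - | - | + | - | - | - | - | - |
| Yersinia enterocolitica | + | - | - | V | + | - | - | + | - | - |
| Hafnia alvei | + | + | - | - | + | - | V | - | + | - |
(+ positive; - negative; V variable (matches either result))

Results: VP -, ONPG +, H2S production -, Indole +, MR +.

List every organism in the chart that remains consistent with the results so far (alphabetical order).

H2S production -: excludes 5 organisms — 14 left.
VP -: excludes 5 organisms — 9 left.
MR +: all 9 remaining candidates are consistent.
Indole +: excludes Shigella sonnei, Hafnia alvei — 7 left.
ONPG +: excludes Morganella morganii, Providencia rettgeri, Providencia stuartii, Shigella flexneri — 3 left.

Citrobacter koseri, Escherichia coli, Yersinia enterocolitica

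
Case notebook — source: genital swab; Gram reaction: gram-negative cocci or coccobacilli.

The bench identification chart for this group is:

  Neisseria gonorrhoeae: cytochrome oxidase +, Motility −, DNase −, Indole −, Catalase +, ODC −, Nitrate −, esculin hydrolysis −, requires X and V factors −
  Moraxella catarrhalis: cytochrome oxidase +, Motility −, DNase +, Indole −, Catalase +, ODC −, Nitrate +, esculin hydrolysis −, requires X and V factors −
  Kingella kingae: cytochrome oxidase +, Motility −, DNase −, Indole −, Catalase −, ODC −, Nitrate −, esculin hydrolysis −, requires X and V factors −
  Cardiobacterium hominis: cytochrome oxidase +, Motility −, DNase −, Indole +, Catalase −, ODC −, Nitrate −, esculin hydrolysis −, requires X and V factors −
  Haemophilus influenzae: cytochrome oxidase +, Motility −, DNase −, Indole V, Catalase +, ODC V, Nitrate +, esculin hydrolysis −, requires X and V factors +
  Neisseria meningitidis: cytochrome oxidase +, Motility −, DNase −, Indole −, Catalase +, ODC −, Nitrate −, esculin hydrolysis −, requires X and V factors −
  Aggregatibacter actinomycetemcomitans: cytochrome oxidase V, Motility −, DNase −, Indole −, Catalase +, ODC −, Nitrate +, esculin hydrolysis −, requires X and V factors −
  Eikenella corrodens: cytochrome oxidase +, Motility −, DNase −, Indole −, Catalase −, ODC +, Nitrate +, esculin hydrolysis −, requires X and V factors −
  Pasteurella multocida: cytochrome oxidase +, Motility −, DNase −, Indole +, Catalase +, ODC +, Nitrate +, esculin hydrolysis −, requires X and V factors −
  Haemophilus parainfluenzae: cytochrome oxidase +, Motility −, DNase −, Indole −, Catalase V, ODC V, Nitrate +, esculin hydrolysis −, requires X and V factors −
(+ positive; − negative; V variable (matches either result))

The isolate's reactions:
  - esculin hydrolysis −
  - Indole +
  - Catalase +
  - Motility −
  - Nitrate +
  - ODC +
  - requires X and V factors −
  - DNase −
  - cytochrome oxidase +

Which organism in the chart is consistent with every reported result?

Pasteurella multocida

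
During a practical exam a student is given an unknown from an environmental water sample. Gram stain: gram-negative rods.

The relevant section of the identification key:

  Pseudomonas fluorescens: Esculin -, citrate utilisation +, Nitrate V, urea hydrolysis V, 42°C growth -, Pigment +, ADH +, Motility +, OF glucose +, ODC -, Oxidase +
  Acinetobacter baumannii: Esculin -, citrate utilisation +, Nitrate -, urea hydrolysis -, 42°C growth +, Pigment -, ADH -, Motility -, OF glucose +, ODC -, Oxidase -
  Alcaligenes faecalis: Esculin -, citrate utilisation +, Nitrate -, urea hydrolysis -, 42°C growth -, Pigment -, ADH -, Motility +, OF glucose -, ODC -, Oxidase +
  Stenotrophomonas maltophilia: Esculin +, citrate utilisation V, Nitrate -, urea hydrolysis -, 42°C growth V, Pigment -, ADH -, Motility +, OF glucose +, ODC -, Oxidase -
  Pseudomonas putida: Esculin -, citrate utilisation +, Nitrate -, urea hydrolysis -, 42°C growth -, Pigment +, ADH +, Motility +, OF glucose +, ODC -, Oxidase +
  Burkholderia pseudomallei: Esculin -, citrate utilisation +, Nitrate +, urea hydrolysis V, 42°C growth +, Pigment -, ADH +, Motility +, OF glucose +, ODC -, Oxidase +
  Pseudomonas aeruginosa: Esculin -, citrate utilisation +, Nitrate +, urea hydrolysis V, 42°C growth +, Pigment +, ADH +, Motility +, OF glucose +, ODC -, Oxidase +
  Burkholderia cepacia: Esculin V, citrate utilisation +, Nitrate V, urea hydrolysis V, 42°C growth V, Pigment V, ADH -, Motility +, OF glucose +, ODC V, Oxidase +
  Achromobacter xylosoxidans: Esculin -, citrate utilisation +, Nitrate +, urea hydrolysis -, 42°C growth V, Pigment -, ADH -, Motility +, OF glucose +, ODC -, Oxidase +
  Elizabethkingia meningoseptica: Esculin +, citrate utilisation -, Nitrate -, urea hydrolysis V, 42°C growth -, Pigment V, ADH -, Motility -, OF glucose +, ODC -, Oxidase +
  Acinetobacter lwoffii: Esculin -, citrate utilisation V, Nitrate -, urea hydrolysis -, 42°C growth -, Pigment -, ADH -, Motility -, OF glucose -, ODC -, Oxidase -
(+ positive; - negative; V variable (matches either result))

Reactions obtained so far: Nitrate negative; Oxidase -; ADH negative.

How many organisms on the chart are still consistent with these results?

3

Oxidase -: excludes 8 organisms — 3 left.
Nitrate -: all 3 remaining candidates are consistent.
ADH -: all 3 remaining candidates are consistent.
Still consistent: Acinetobacter baumannii, Acinetobacter lwoffii, Stenotrophomonas maltophilia.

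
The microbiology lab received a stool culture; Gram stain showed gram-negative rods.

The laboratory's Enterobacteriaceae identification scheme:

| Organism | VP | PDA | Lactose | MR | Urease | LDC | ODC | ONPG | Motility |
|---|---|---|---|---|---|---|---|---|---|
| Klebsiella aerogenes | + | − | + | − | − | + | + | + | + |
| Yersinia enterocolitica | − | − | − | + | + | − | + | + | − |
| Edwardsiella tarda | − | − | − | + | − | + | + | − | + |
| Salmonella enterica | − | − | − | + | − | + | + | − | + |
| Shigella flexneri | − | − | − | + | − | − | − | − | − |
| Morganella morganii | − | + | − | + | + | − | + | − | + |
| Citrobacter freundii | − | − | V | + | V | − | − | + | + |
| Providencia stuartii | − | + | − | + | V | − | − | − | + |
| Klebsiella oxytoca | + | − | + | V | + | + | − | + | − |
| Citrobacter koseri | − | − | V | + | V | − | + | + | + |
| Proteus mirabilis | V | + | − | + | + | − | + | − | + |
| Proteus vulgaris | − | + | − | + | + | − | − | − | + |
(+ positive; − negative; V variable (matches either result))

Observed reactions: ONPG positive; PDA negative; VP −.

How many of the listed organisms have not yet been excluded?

PDA −: excludes Morganella morganii, Providencia stuartii, Proteus mirabilis, Proteus vulgaris — 8 left.
ONPG +: excludes Edwardsiella tarda, Salmonella enterica, Shigella flexneri — 5 left.
VP −: excludes Klebsiella aerogenes, Klebsiella oxytoca — 3 left.
Still consistent: Citrobacter freundii, Citrobacter koseri, Yersinia enterocolitica.

3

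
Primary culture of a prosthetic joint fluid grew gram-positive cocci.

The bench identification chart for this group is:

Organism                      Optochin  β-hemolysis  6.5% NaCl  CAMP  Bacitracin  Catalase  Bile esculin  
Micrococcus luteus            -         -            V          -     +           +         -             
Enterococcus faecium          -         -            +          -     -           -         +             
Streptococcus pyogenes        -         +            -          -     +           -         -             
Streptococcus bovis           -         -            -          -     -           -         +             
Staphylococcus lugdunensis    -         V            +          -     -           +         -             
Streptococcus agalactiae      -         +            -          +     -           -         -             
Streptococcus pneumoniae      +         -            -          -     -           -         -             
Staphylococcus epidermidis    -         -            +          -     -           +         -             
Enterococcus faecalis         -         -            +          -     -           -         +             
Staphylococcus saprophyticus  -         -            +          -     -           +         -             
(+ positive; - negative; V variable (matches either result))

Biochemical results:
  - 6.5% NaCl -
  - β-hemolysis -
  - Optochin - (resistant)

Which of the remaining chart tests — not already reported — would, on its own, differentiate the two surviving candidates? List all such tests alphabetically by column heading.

Bacitracin, Bile esculin, Catalase

Optochin -: excludes Streptococcus pneumoniae — 9 left.
β-hemolysis -: excludes Streptococcus pyogenes, Streptococcus agalactiae — 7 left.
6.5% NaCl -: excludes 5 organisms — 2 left.
Two candidates remain: Micrococcus luteus and Streptococcus bovis.
  CAMP: - vs - — same for both, does not separate.
  Bacitracin: Micrococcus luteus +, Streptococcus bovis - — discriminates.
  Catalase: Micrococcus luteus +, Streptococcus bovis - — discriminates.
  Bile esculin: Micrococcus luteus -, Streptococcus bovis + — discriminates.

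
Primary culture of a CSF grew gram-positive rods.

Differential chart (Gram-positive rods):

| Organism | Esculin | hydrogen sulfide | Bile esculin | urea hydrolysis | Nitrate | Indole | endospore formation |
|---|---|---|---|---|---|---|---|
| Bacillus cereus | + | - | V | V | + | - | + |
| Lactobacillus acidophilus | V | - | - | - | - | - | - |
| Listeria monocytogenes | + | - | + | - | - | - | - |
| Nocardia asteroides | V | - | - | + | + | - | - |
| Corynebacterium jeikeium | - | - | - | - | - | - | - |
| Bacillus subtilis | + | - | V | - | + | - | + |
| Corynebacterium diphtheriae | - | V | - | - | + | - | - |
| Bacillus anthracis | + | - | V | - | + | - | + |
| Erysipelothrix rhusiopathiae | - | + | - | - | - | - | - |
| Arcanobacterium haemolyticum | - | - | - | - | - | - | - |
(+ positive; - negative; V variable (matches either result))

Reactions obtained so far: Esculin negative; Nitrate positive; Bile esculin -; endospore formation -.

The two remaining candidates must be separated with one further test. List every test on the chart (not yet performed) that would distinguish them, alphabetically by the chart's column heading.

Esculin -: excludes Bacillus cereus, Listeria monocytogenes, Bacillus subtilis, Bacillus anthracis — 6 left.
endospore formation -: all 6 remaining candidates are consistent.
Bile esculin -: all 6 remaining candidates are consistent.
Nitrate +: excludes Lactobacillus acidophilus, Corynebacterium jeikeium, Erysipelothrix rhusiopathiae, Arcanobacterium haemolyticum — 2 left.
Two candidates remain: Corynebacterium diphtheriae and Nocardia asteroides.
  hydrogen sulfide: V vs - — variable for at least one, does not separate.
  urea hydrolysis: Corynebacterium diphtheriae -, Nocardia asteroides + — discriminates.
  Indole: - vs - — same for both, does not separate.

urea hydrolysis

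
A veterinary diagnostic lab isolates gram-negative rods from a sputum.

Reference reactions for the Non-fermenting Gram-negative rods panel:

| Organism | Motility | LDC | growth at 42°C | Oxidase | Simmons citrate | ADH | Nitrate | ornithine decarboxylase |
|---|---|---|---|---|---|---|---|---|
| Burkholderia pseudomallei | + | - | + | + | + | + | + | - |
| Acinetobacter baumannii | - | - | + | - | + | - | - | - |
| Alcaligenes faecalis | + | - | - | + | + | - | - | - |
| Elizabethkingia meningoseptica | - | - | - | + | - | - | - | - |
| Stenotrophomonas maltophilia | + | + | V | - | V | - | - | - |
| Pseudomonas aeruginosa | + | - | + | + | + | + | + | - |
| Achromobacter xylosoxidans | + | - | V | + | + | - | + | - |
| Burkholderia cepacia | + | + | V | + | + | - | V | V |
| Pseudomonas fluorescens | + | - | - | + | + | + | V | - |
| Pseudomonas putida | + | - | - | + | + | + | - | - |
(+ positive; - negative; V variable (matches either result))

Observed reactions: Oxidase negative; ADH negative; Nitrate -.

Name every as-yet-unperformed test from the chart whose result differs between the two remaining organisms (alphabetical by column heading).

LDC, Motility

Oxidase -: excludes 8 organisms — 2 left.
ADH -: all 2 remaining candidates are consistent.
Nitrate -: all 2 remaining candidates are consistent.
Two candidates remain: Acinetobacter baumannii and Stenotrophomonas maltophilia.
  Motility: Acinetobacter baumannii -, Stenotrophomonas maltophilia + — discriminates.
  LDC: Acinetobacter baumannii -, Stenotrophomonas maltophilia + — discriminates.
  growth at 42°C: + vs V — variable for at least one, does not separate.
  Simmons citrate: + vs V — variable for at least one, does not separate.
  ornithine decarboxylase: - vs - — same for both, does not separate.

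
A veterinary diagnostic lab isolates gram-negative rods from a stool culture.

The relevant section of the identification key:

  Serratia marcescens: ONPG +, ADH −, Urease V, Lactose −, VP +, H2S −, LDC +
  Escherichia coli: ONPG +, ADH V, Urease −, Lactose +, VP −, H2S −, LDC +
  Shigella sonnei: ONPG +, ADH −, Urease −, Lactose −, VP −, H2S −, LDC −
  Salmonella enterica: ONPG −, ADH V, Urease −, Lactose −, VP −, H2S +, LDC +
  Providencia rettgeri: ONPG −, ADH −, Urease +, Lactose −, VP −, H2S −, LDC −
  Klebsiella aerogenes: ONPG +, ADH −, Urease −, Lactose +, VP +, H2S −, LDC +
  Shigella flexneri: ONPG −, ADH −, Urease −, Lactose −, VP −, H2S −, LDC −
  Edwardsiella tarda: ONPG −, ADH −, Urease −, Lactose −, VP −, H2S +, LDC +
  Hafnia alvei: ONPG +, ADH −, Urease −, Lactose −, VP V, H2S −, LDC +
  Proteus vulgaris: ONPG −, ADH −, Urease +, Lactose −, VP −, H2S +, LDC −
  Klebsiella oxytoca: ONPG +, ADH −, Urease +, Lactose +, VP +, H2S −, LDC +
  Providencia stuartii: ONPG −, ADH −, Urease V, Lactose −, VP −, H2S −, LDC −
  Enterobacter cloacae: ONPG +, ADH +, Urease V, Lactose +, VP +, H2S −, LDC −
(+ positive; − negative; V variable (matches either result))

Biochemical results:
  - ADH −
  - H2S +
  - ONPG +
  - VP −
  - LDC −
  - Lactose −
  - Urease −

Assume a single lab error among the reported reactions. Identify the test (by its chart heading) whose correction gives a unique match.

As reported, no row in the chart matches all 7 reactions.
Reversing ONPG → still no organism matches.
Reversing Urease → still no organism matches.
Reversing ADH → still no organism matches.
Reversing Lactose → still no organism matches.
Reversing H2S (to −) → unique match: Shigella sonnei.
Reversing VP → still no organism matches.
Reversing LDC → still no organism matches.

H2S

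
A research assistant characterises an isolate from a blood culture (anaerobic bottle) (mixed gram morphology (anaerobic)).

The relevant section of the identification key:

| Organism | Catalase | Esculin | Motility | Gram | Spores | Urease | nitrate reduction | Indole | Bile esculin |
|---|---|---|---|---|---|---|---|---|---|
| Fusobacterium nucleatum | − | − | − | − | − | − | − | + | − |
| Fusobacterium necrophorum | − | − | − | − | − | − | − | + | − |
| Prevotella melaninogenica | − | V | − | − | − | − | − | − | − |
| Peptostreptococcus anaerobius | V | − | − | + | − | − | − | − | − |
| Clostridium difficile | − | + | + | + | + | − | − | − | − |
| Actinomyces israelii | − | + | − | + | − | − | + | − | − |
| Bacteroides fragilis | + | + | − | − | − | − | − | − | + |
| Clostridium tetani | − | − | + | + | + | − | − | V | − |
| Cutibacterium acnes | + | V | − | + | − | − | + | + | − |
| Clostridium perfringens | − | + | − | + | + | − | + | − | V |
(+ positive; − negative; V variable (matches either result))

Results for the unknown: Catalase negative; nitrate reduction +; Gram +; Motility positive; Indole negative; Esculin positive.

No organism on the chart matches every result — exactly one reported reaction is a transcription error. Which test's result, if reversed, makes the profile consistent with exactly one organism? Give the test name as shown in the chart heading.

As reported, no row in the chart matches all 6 reactions.
Reversing Catalase → still no organism matches.
Reversing Gram → still no organism matches.
Reversing nitrate reduction (to −) → unique match: Clostridium difficile.
Reversing Motility → 2 organisms match (not unique).
Reversing Indole → still no organism matches.
Reversing Esculin → still no organism matches.

nitrate reduction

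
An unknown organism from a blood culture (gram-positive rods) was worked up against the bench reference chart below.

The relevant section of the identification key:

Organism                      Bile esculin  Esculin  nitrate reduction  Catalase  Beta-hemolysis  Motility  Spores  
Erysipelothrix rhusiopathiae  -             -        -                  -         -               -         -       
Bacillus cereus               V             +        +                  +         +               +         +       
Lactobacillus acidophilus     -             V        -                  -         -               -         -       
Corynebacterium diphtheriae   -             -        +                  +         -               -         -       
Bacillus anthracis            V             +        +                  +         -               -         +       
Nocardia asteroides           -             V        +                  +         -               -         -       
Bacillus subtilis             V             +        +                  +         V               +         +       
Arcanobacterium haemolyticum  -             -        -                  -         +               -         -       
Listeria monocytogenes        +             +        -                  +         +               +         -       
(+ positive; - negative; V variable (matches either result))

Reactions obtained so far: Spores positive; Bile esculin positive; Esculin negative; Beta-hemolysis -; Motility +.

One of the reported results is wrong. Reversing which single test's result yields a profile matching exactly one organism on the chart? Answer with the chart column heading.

Esculin

As reported, no row in the chart matches all 5 reactions.
Reversing Beta-hemolysis → still no organism matches.
Reversing Spores → still no organism matches.
Reversing Esculin (to +) → unique match: Bacillus subtilis.
Reversing Bile esculin → still no organism matches.
Reversing Motility → still no organism matches.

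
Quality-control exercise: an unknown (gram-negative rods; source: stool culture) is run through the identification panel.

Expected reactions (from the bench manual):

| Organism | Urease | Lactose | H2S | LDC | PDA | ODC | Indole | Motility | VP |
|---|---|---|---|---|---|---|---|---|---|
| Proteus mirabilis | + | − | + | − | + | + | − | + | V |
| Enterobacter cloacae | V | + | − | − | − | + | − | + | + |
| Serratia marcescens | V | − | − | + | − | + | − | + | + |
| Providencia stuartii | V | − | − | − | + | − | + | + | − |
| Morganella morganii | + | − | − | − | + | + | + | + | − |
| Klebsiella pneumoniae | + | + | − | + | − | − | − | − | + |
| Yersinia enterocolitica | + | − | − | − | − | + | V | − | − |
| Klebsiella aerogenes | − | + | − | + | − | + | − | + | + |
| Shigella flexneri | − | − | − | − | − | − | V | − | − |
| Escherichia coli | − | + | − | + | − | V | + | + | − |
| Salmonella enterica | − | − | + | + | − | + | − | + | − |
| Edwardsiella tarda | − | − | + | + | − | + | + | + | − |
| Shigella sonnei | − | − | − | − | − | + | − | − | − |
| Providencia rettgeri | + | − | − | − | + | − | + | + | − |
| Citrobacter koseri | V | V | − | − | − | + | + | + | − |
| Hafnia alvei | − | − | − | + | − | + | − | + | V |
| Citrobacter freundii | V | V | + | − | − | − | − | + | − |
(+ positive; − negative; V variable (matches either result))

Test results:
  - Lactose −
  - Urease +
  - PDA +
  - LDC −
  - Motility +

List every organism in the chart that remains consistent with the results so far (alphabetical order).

Morganella morganii, Proteus mirabilis, Providencia rettgeri, Providencia stuartii

PDA +: excludes 13 organisms — 4 left.
Lactose −: all 4 remaining candidates are consistent.
Motility +: all 4 remaining candidates are consistent.
Urease +: all 4 remaining candidates are consistent.
LDC −: all 4 remaining candidates are consistent.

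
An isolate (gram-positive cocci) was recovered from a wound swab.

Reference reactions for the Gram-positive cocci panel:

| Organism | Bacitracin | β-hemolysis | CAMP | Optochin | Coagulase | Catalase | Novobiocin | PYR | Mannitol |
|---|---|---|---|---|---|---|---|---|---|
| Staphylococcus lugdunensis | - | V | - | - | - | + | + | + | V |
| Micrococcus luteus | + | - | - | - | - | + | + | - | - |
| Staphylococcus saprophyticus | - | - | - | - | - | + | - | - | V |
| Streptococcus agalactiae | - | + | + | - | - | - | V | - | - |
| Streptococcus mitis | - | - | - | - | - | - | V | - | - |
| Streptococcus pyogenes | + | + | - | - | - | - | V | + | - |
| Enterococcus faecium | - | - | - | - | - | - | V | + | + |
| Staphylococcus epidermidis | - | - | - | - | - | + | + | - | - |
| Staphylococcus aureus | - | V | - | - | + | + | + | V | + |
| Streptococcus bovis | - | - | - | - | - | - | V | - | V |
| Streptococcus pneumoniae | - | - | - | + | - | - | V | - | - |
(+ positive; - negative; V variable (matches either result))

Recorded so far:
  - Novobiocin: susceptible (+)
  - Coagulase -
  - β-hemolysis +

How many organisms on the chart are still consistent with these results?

3

Novobiocin +: excludes Staphylococcus saprophyticus — 10 left.
β-hemolysis +: excludes 6 organisms — 4 left.
Coagulase -: excludes Staphylococcus aureus — 3 left.
Still consistent: Staphylococcus lugdunensis, Streptococcus agalactiae, Streptococcus pyogenes.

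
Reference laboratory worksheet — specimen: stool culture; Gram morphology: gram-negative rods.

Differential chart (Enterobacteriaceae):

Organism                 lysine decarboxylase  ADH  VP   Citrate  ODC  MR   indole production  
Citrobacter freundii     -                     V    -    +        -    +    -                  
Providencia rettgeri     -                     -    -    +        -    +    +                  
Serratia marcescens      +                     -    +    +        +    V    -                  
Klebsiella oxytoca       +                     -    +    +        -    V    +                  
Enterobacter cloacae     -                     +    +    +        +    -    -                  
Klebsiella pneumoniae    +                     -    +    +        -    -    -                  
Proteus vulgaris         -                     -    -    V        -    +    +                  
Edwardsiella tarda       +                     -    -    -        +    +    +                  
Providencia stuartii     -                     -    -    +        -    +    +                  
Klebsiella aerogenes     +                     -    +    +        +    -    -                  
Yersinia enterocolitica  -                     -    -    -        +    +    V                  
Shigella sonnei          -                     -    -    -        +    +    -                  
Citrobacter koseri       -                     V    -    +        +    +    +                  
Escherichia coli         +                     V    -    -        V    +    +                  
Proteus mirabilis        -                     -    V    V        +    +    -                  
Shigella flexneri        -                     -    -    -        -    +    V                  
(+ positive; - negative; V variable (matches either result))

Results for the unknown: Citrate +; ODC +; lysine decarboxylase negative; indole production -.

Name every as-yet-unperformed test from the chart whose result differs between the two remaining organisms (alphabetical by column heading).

ADH, MR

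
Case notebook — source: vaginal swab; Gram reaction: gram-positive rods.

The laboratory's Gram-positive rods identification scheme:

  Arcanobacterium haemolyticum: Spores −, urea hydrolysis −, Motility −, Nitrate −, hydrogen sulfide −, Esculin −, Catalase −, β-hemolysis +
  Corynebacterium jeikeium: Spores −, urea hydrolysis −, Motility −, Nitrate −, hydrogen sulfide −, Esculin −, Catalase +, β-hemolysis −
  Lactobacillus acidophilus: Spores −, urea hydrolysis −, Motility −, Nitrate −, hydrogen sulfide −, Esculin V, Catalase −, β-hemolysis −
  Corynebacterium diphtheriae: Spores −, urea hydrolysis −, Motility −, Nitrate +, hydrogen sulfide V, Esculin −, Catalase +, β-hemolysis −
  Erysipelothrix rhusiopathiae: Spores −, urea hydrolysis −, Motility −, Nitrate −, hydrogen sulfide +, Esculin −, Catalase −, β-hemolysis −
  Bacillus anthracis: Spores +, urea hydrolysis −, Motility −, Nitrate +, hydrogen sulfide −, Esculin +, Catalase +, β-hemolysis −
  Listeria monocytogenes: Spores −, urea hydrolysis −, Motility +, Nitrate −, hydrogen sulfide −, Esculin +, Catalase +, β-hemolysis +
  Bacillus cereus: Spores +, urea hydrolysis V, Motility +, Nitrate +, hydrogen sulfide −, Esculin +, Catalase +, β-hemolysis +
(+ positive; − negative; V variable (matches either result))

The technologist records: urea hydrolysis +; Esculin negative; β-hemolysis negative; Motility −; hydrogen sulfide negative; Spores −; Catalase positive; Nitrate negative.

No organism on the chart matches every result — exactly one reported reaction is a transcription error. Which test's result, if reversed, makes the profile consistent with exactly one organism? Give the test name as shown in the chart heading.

As reported, no row in the chart matches all 8 reactions.
Reversing Motility → still no organism matches.
Reversing hydrogen sulfide → still no organism matches.
Reversing urea hydrolysis (to −) → unique match: Corynebacterium jeikeium.
Reversing Catalase → still no organism matches.
Reversing Nitrate → still no organism matches.
Reversing Esculin → still no organism matches.
Reversing Spores → still no organism matches.
Reversing β-hemolysis → still no organism matches.

urea hydrolysis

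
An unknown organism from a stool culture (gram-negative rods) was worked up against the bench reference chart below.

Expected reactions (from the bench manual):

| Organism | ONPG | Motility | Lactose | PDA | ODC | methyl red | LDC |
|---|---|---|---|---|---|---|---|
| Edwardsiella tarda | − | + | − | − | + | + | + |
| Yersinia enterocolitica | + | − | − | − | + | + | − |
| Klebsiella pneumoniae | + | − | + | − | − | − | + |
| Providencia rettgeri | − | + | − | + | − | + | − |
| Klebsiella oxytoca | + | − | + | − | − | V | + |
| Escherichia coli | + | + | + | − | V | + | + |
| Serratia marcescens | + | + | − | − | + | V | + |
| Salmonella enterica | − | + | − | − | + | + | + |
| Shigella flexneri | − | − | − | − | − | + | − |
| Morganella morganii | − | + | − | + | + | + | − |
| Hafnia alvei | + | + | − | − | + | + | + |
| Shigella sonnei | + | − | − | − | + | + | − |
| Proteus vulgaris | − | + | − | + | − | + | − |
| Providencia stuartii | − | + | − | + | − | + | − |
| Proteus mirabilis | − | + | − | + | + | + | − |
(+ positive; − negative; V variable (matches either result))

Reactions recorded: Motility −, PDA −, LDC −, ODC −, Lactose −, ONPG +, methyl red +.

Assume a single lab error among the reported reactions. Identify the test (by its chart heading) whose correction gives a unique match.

As reported, no row in the chart matches all 7 reactions.
Reversing ODC → 2 organisms match (not unique).
Reversing PDA → still no organism matches.
Reversing LDC → still no organism matches.
Reversing methyl red → still no organism matches.
Reversing Motility → still no organism matches.
Reversing Lactose → still no organism matches.
Reversing ONPG (to −) → unique match: Shigella flexneri.

ONPG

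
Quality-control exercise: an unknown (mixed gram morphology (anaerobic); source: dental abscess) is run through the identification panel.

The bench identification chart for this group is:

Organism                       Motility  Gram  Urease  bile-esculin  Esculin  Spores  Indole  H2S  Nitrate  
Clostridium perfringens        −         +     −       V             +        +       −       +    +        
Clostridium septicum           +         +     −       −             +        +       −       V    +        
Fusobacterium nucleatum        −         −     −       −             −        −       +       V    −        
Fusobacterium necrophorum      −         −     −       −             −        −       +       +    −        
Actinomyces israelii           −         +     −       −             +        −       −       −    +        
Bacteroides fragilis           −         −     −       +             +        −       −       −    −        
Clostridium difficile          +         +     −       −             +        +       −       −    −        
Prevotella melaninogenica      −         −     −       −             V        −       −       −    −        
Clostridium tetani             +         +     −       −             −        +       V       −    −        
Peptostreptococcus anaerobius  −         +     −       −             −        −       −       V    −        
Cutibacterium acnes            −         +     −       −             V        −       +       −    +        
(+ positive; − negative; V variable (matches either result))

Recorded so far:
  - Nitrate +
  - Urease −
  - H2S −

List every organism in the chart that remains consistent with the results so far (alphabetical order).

Actinomyces israelii, Clostridium septicum, Cutibacterium acnes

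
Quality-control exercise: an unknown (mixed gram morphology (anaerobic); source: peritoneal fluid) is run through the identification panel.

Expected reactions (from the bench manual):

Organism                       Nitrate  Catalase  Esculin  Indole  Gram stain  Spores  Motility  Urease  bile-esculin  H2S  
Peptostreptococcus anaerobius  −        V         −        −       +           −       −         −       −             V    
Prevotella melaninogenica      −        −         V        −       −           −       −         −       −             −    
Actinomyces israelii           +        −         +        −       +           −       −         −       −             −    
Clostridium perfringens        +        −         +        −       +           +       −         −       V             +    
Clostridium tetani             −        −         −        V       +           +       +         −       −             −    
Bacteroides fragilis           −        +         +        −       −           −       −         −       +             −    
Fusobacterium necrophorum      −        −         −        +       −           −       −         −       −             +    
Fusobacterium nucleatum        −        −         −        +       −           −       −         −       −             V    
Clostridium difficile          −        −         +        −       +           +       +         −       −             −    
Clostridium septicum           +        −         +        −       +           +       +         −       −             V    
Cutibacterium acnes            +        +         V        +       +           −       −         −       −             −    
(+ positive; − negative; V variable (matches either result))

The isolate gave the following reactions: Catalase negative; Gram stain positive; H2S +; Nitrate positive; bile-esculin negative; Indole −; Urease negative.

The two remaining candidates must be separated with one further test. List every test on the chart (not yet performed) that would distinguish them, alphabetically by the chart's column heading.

Motility

bile-esculin −: excludes Bacteroides fragilis — 10 left.
Urease −: all 10 remaining candidates are consistent.
H2S +: excludes 5 organisms — 5 left.
Indole −: excludes Fusobacterium necrophorum, Fusobacterium nucleatum — 3 left.
Gram stain +: all 3 remaining candidates are consistent.
Catalase −: all 3 remaining candidates are consistent.
Nitrate +: excludes Peptostreptococcus anaerobius — 2 left.
Two candidates remain: Clostridium perfringens and Clostridium septicum.
  Esculin: + vs + — same for both, does not separate.
  Spores: + vs + — same for both, does not separate.
  Motility: Clostridium perfringens −, Clostridium septicum + — discriminates.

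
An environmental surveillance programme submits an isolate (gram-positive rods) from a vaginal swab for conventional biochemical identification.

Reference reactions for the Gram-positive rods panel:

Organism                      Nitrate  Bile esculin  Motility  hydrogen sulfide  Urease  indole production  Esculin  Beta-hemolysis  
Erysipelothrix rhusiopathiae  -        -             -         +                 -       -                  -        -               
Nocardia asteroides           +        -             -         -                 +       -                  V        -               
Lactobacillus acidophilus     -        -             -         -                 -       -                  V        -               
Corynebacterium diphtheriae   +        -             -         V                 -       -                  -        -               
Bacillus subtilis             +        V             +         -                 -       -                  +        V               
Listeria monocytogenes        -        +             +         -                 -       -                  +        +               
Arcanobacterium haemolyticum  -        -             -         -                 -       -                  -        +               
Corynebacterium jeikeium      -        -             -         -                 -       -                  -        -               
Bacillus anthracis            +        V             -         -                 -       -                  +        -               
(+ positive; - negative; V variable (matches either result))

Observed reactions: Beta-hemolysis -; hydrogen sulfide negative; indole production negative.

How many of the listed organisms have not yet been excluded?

indole production -: all 9 remaining candidates are consistent.
hydrogen sulfide -: excludes Erysipelothrix rhusiopathiae — 8 left.
Beta-hemolysis -: excludes Listeria monocytogenes, Arcanobacterium haemolyticum — 6 left.
Still consistent: Bacillus anthracis, Bacillus subtilis, Corynebacterium diphtheriae, Corynebacterium jeikeium, Lactobacillus acidophilus, Nocardia asteroides.

6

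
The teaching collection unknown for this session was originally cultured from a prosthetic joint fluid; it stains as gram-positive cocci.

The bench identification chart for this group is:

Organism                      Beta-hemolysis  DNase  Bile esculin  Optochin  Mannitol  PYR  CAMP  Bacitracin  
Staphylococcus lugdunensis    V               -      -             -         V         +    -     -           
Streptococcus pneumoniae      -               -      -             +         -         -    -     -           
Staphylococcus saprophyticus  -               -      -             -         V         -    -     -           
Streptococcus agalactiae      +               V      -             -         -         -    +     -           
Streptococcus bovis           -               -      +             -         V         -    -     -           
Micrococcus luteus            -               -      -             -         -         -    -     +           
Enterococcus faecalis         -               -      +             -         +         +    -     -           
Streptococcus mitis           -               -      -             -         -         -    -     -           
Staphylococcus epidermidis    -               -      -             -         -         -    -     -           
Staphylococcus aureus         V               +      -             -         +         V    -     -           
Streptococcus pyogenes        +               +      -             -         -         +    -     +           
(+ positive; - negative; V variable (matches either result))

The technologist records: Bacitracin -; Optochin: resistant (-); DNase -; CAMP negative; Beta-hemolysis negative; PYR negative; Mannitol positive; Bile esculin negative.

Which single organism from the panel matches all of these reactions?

Optochin -: excludes Streptococcus pneumoniae — 10 left.
Bacitracin -: excludes Micrococcus luteus, Streptococcus pyogenes — 8 left.
PYR -: excludes Staphylococcus lugdunensis, Enterococcus faecalis — 6 left.
Beta-hemolysis -: excludes Streptococcus agalactiae — 5 left.
CAMP -: all 5 remaining candidates are consistent.
Bile esculin -: excludes Streptococcus bovis — 4 left.
Mannitol +: excludes Streptococcus mitis, Staphylococcus epidermidis — 2 left.
DNase -: excludes Staphylococcus aureus — 1 left.

Staphylococcus saprophyticus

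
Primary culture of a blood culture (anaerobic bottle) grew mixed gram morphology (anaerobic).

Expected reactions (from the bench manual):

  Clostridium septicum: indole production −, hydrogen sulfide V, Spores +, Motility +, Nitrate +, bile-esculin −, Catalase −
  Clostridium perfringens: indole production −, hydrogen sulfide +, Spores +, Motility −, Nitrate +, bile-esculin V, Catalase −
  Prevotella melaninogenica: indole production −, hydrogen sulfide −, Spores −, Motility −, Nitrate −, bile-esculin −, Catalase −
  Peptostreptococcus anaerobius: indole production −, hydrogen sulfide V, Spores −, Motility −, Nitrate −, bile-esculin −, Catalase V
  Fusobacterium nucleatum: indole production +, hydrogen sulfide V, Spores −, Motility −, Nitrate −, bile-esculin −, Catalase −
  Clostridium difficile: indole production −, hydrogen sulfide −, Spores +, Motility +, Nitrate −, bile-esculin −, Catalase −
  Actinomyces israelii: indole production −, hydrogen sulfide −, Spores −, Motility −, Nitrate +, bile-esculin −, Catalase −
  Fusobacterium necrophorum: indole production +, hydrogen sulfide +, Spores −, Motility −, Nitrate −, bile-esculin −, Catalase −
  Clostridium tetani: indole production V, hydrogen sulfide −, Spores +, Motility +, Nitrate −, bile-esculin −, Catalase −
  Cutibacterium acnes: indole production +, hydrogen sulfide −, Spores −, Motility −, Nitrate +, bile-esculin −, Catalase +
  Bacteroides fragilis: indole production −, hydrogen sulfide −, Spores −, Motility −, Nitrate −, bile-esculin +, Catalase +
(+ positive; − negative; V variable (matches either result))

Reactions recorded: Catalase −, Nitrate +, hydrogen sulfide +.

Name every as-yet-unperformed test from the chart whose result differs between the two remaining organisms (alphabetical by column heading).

Motility

Catalase −: excludes Cutibacterium acnes, Bacteroides fragilis — 9 left.
Nitrate +: excludes 6 organisms — 3 left.
hydrogen sulfide +: excludes Actinomyces israelii — 2 left.
Two candidates remain: Clostridium perfringens and Clostridium septicum.
  indole production: − vs − — same for both, does not separate.
  Spores: + vs + — same for both, does not separate.
  Motility: Clostridium perfringens −, Clostridium septicum + — discriminates.
  bile-esculin: V vs − — variable for at least one, does not separate.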